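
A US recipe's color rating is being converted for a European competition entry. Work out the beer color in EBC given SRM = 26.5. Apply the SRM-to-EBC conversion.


EBC = SRM · 1.97
EBC = 26.5 · 1.97

52.2050 EBC


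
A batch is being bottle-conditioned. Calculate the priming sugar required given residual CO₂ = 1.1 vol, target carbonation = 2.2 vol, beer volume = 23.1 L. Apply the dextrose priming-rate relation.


sugar = (target − residual)·4.0·V
sugar = (2.2 − 1.1)·4.0·23.1

101.6400 g


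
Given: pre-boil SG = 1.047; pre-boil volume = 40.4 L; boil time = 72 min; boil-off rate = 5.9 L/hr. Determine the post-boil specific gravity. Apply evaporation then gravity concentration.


V_post = V_pre − rate·(t/60);  SG_post = 1 + (SG_pre−1)·V_pre/V_post
V_post = 40.4 − 5.9·(72/60) = 33.3200
SG_post = 1 + (1.047 − 1)·40.4/33.3200

1.0570


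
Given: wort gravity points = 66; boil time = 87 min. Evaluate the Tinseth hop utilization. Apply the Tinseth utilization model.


U = 1.65·0.000125^(GP/1000) · (1 − e^(−0.04·t))/4.15
bigness = 1.65·0.000125^(66/1000) = 0.9118
boil_factor = (1 − e^(−0.04·87))/4.15 = 0.2335
U = 0.9118 · 0.2335

0.2129


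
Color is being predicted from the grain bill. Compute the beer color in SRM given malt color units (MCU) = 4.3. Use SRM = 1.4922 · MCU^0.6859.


SRM = 1.4922 · 4.3^0.6859

4.0581 SRM


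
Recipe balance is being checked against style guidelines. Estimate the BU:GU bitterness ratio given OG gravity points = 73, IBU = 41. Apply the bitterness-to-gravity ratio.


BU:GU = IBU / OG_points
BU:GU = 41 / 73

0.5616


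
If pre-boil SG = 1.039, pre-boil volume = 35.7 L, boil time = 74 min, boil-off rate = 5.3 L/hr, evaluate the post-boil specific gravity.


V_post = V_pre − rate·(t/60);  SG_post = 1 + (SG_pre−1)·V_pre/V_post
V_post = 35.7 − 5.3·(74/60) = 29.1633
SG_post = 1 + (1.039 − 1)·35.7/29.1633

1.0477


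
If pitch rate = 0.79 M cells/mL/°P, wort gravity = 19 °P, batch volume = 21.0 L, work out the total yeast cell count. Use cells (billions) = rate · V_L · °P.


cells = 0.79 · 21.0 · 19

315.2100 billion cells


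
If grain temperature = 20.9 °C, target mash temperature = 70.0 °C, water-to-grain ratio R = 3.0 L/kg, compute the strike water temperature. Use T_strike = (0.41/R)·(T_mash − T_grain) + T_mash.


T_strike = (0.41/3.0)·(70.0 − 20.9) + 70.0

76.7103 °C


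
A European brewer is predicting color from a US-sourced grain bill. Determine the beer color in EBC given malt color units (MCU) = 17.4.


SRM = 1.4922·MCU^0.6859;  EBC = SRM·1.97
SRM = 1.4922·17.4^0.6859 = 10.5857
EBC = 10.5857·1.97

20.8538 EBC


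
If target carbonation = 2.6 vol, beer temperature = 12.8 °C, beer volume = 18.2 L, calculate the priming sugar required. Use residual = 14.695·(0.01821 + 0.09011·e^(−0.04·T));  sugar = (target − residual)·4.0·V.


residual = 14.695·(0.01821 + 0.09011·e^(−0.04·12.8)) = 1.0612
sugar = (2.6 − 1.0612)·4.0·18.2

112.0273 g


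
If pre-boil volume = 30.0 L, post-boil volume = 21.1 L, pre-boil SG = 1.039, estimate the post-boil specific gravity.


SG_post = 1 + (SG_pre − 1)·V_pre/V_post
pts_pre = (1.039 − 1)·1000 = 39.0000
pts_post = 39.0000·30.0/21.1 = 55.4502
SG_post = 1 + 55.4502/1000

1.0555


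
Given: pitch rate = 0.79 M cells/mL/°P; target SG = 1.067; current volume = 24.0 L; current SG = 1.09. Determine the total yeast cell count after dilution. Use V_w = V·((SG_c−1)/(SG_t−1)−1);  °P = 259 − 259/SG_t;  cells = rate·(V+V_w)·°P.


V_w = 24.0·((1.09−1)/(1.067−1)−1) = 8.2388
V_final = 24.0 + 8.2388 = 32.2388
°P = 259 − 259/1.067 = 16.2634
cells = 0.79·32.2388·16.2634

414.2058 billion cells


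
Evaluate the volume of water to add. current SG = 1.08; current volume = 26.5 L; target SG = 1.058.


V_water = V·((SG_curr − 1)/(SG_target − 1) − 1)
V_water = 26.5·((1.08 − 1)/(1.058 − 1) − 1)

10.0517 L


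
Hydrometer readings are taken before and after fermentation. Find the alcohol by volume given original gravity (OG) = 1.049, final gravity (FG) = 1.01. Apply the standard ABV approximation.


ABV = (OG − FG) · 131.25
ABV = (1.049 − 1.01) · 131.25

5.1187 % ABV


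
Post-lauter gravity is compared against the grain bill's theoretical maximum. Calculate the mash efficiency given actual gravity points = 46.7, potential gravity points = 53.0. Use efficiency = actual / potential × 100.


efficiency = 46.7 / 53.0 × 100

88.1132 %


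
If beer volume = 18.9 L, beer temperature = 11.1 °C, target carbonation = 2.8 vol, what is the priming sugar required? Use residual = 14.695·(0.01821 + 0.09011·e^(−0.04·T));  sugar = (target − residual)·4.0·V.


residual = 14.695·(0.01821 + 0.09011·e^(−0.04·11.1)) = 1.1170
sugar = (2.8 − 1.1170)·4.0·18.9

127.2346 g


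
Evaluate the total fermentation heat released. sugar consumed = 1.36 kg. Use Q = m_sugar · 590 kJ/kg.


Q = 1.36 · 590

802.4000 kJ


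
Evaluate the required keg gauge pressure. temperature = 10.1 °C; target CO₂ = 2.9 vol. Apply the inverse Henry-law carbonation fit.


psi = vols/(0.01821 + 0.09011·e^(−0.04·T)) − 14.695
psi = 2.9/(0.01821 + 0.09011·e^(−0.04·10.1)) − 14.695

22.3083 psi


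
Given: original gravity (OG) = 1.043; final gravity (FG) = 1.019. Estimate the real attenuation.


AA = (OG−FG)/(OG−1)·100;  RA = AA·0.8192
AA = (1.043 − 1.019)/(1.043 − 1)·100 = 55.8140
RA = 55.8140·0.8192

45.7228 %


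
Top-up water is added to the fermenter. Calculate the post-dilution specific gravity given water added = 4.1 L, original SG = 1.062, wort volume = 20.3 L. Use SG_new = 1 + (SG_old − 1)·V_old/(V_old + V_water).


pts = (1.062 − 1)·1000·20.3/(20.3 + 4.1) = 51.5820
SG_new = 1 + 51.5820/1000

1.0516


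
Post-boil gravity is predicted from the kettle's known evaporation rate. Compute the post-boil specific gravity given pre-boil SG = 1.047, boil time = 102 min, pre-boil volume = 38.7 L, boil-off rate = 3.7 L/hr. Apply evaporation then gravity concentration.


V_post = V_pre − rate·(t/60);  SG_post = 1 + (SG_pre−1)·V_pre/V_post
V_post = 38.7 − 3.7·(102/60) = 32.4100
SG_post = 1 + (1.047 − 1)·38.7/32.4100

1.0561


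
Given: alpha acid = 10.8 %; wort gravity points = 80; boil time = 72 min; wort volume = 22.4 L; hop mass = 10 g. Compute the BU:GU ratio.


U = 1.65·0.000125^(GP/1000)·(1−e^(−0.04t))/4.15;  IBU = (α/100)·m·U·1000/V;  BU:GU = IBU/GP
U = 1.65·0.000125^(80/1000)·(1−e^(−0.04·72))/4.15 = 0.1829
IBU = (10.8/100)·10·0.1829·1000/22.4 = 8.8161
BU:GU = 8.8161/80

0.1102


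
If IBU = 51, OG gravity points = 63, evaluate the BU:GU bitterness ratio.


BU:GU = IBU / OG_points
BU:GU = 51 / 63

0.8095


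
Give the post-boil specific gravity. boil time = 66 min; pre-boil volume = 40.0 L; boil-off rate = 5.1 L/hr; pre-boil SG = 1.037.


V_post = V_pre − rate·(t/60);  SG_post = 1 + (SG_pre−1)·V_pre/V_post
V_post = 40.0 − 5.1·(66/60) = 34.3900
SG_post = 1 + (1.037 − 1)·40.0/34.3900

1.0430


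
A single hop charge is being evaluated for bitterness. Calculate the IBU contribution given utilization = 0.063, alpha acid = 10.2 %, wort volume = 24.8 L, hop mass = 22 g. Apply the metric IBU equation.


IBU = (α/100)·mass·U·1000 / V
IBU = (10.2/100)·22·0.063·1000 / 24.8

5.7005 IBU


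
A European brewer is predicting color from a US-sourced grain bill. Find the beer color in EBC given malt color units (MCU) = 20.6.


SRM = 1.4922·MCU^0.6859;  EBC = SRM·1.97
SRM = 1.4922·20.6^0.6859 = 11.8853
EBC = 11.8853·1.97

23.4140 EBC


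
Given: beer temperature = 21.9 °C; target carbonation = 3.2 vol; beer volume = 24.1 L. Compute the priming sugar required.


residual = 14.695·(0.01821 + 0.09011·e^(−0.04·T));  sugar = (target − residual)·4.0·V
residual = 14.695·(0.01821 + 0.09011·e^(−0.04·21.9)) = 0.8190
sugar = (3.2 − 0.8190)·4.0·24.1

229.5246 g


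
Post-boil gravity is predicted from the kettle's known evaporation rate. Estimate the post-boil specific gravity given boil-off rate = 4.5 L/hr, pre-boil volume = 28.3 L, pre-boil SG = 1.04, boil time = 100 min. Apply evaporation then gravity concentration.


V_post = V_pre − rate·(t/60);  SG_post = 1 + (SG_pre−1)·V_pre/V_post
V_post = 28.3 − 4.5·(100/60) = 20.8000
SG_post = 1 + (1.04 − 1)·28.3/20.8000

1.0544


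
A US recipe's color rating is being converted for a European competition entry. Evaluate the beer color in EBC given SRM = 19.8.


EBC = SRM · 1.97
EBC = 19.8 · 1.97

39.0060 EBC


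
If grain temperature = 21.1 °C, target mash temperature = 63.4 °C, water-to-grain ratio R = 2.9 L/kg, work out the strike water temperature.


T_strike = (0.41/R)·(T_mash − T_grain) + T_mash
T_strike = (0.41/2.9)·(63.4 − 21.1) + 63.4

69.3803 °C


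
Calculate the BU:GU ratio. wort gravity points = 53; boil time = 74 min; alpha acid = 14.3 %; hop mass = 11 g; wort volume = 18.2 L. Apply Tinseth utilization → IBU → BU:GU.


U = 1.65·0.000125^(GP/1000)·(1−e^(−0.04t))/4.15;  IBU = (α/100)·m·U·1000/V;  BU:GU = IBU/GP
U = 1.65·0.000125^(53/1000)·(1−e^(−0.04·74))/4.15 = 0.2341
IBU = (14.3/100)·11·0.2341·1000/18.2 = 20.2358
BU:GU = 20.2358/53

0.3818


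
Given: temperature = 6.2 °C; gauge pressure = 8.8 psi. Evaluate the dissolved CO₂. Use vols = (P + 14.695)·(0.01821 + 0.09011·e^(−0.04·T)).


vols = (8.8 + 14.695)·(0.01821 + 0.09011·e^(−0.04·6.2))

2.0800 volumes


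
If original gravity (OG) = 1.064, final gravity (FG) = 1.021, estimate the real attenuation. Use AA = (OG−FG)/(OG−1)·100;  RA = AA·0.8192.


AA = (1.064 − 1.021)/(1.064 − 1)·100 = 67.1875
RA = 67.1875·0.8192

55.0400 %


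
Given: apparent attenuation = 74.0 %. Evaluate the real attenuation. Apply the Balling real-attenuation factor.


RA = AA · 0.8192
RA = 74.0 · 0.8192

60.6208 %


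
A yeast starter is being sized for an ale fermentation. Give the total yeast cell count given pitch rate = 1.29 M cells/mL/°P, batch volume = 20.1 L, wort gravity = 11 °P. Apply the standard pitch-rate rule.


cells (billions) = rate · V_L · °P
cells = 1.29 · 20.1 · 11

285.2190 billion cells


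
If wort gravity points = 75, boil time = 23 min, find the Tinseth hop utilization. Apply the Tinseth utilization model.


U = 1.65·0.000125^(GP/1000) · (1 − e^(−0.04·t))/4.15
bigness = 1.65·0.000125^(75/1000) = 0.8409
boil_factor = (1 − e^(−0.04·23))/4.15 = 0.1449
U = 0.8409 · 0.1449

0.1219


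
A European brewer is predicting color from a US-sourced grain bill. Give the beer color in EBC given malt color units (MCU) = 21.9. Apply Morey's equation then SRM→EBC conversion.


SRM = 1.4922·MCU^0.6859;  EBC = SRM·1.97
SRM = 1.4922·21.9^0.6859 = 12.3947
EBC = 12.3947·1.97

24.4177 EBC


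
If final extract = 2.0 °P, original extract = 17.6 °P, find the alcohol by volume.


SG = 259/(259 − P);  ABV = (OG − FG)·131.25
OG = 259/(259 − 17.6) = 1.0729
FG = 259/(259 − 2.0) = 1.0078
ABV = (1.0729 − 1.0078)·131.25

8.5478 % ABV


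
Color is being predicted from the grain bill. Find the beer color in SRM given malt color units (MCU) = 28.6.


SRM = 1.4922 · MCU^0.6859
SRM = 1.4922 · 28.6^0.6859

14.8850 SRM


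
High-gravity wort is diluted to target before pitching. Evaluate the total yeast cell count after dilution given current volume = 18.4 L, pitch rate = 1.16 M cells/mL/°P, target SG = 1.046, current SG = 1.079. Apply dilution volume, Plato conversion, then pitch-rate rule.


V_w = V·((SG_c−1)/(SG_t−1)−1);  °P = 259 − 259/SG_t;  cells = rate·(V+V_w)·°P
V_w = 18.4·((1.079−1)/(1.046−1)−1) = 13.2000
V_final = 18.4 + 13.2000 = 31.6000
°P = 259 − 259/1.046 = 11.3901
cells = 1.16·31.6000·11.3901

417.5139 billion cells


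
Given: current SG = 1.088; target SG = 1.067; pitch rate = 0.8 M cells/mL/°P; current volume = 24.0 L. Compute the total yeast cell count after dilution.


V_w = V·((SG_c−1)/(SG_t−1)−1);  °P = 259 − 259/SG_t;  cells = rate·(V+V_w)·°P
V_w = 24.0·((1.088−1)/(1.067−1)−1) = 7.5224
V_final = 24.0 + 7.5224 = 31.5224
°P = 259 − 259/1.067 = 16.2634
cells = 0.8·31.5224·16.2634

410.1278 billion cells


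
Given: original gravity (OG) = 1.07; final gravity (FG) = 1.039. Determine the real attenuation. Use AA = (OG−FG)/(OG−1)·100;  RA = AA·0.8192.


AA = (1.07 − 1.039)/(1.07 − 1)·100 = 44.2857
RA = 44.2857·0.8192

36.2789 %


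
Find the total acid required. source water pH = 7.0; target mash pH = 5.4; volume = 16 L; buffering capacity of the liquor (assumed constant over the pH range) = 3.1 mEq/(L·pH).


acid = buffering capacity · (pH_source − pH_target) · V
acid = 3.1 · (7.0 − 5.4) · 16

79.3600 mEq


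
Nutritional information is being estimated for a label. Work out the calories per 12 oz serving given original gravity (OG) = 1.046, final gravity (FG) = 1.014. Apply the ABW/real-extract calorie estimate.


ABW = (OG−FG)·131.25·0.79/FG;  °P = 259 − 259/SG (for OG→OE and FG→AE);  RE = 0.1808·OE + 0.8192·AE;  Cal = (6.9·ABW + 4·(RE−0.1))·FG·3.55
ABW = (1.046 − 1.014)·131.25·0.79/1.014 = 3.2722
OE = 259 − 259/1.046 = 11.3901 °P
AE = 259 − 259/1.014 = 3.5759 °P
RE = 0.1808·11.3901 + 0.8192·3.5759 = 4.9887 °P
Cal = (6.9·3.2722 + 4·(4.9887−0.1))·1.014·3.55

151.6663 kcal


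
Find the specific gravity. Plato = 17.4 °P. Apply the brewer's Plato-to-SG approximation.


SG = 259/(259 − P)
SG = 259/(259 − 17.4)

1.0720


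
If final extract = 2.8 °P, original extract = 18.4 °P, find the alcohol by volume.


SG = 259/(259 − P);  ABV = (OG − FG)·131.25
OG = 259/(259 − 18.4) = 1.0765
FG = 259/(259 − 2.8) = 1.0109
ABV = (1.0765 − 1.0109)·131.25

8.6030 % ABV


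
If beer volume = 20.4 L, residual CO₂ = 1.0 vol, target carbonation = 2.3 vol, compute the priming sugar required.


sugar = (target − residual)·4.0·V
sugar = (2.3 − 1.0)·4.0·20.4

106.0800 g


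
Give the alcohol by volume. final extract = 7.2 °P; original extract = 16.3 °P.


SG = 259/(259 − P);  ABV = (OG − FG)·131.25
OG = 259/(259 − 16.3) = 1.0672
FG = 259/(259 − 7.2) = 1.0286
ABV = (1.0672 − 1.0286)·131.25

5.0619 % ABV


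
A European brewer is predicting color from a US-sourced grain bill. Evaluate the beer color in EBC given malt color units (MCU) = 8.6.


SRM = 1.4922·MCU^0.6859;  EBC = SRM·1.97
SRM = 1.4922·8.6^0.6859 = 6.5283
EBC = 6.5283·1.97

12.8607 EBC


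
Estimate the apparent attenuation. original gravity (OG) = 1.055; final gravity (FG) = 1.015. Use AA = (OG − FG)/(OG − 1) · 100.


AA = (1.055 − 1.015)/(1.055 − 1) · 100

72.7273 %


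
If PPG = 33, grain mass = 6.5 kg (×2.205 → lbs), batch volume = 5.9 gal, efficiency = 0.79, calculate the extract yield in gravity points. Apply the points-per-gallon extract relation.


points = lbs × PPG × eff / vol
lbs = 6.5 × 2.205 = 14.3325
points = 14.3325 × 33 × 0.79 / 5.9

63.3302 points


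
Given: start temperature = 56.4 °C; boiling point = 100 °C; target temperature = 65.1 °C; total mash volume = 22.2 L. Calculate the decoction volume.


V_dec = V_total·(T_target − T_start)/(T_boil − T_start)
V_dec = 22.2·(65.1 − 56.4)/(100 − 56.4)

4.4298 L


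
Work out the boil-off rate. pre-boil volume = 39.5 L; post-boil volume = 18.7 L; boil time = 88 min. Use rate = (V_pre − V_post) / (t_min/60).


rate = (39.5 − 18.7) / (88/60)

14.1818 L/hr


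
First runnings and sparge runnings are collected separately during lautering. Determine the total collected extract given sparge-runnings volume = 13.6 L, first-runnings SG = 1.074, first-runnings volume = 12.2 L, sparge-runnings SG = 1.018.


total = Σ (SG_i − 1)·1000·V_i
first = (1.074 − 1)·1000·12.2 = 902.8000
sparge = (1.018 − 1)·1000·13.6 = 244.8000
total = 902.8000 + 244.8000

1147.6000 gravity·L


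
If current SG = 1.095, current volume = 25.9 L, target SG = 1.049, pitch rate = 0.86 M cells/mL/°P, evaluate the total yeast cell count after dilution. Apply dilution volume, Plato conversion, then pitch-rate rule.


V_w = V·((SG_c−1)/(SG_t−1)−1);  °P = 259 − 259/SG_t;  cells = rate·(V+V_w)·°P
V_w = 25.9·((1.095−1)/(1.049−1)−1) = 24.3143
V_final = 25.9 + 24.3143 = 50.2143
°P = 259 − 259/1.049 = 12.0982
cells = 0.86·50.2143·12.0982

522.4516 billion cells


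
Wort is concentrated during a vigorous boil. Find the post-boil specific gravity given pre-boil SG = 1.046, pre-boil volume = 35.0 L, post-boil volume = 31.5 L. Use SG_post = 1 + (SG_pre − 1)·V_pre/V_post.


pts_pre = (1.046 − 1)·1000 = 46.0000
pts_post = 46.0000·35.0/31.5 = 51.1111
SG_post = 1 + 51.1111/1000

1.0511


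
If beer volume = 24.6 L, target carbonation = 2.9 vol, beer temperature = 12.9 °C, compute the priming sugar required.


residual = 14.695·(0.01821 + 0.09011·e^(−0.04·T));  sugar = (target − residual)·4.0·V
residual = 14.695·(0.01821 + 0.09011·e^(−0.04·12.9)) = 1.0580
sugar = (2.9 − 1.0580)·4.0·24.6

181.2533 g


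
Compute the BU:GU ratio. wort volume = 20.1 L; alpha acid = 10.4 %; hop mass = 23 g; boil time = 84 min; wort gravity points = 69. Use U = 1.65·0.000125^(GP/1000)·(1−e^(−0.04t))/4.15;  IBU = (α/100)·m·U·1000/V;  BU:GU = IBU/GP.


U = 1.65·0.000125^(69/1000)·(1−e^(−0.04·84))/4.15 = 0.2064
IBU = (10.4/100)·23·0.2064·1000/20.1 = 24.5660
BU:GU = 24.5660/69

0.3560


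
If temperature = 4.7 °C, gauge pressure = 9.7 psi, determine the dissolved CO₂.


vols = (P + 14.695)·(0.01821 + 0.09011·e^(−0.04·T))
vols = (9.7 + 14.695)·(0.01821 + 0.09011·e^(−0.04·4.7))

2.2657 volumes


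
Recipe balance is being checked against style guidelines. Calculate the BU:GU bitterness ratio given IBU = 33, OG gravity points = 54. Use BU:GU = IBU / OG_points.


BU:GU = 33 / 54

0.6111


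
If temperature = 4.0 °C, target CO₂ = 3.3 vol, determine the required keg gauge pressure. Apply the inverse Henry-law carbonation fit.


psi = vols/(0.01821 + 0.09011·e^(−0.04·T)) − 14.695
psi = 3.3/(0.01821 + 0.09011·e^(−0.04·4.0)) − 14.695

20.0431 psi


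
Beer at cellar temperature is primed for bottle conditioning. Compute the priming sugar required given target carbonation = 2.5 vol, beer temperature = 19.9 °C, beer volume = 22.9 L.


residual = 14.695·(0.01821 + 0.09011·e^(−0.04·T));  sugar = (target − residual)·4.0·V
residual = 14.695·(0.01821 + 0.09011·e^(−0.04·19.9)) = 0.8650
sugar = (2.5 − 0.8650)·4.0·22.9

149.7690 g


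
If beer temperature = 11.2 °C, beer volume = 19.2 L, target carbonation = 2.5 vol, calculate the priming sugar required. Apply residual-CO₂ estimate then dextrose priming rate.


residual = 14.695·(0.01821 + 0.09011·e^(−0.04·T));  sugar = (target − residual)·4.0·V
residual = 14.695·(0.01821 + 0.09011·e^(−0.04·11.2)) = 1.1136
sugar = (2.5 − 1.1136)·4.0·19.2

106.4746 g


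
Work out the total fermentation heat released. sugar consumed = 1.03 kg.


Q = m_sugar · 590 kJ/kg
Q = 1.03 · 590

607.7000 kJ


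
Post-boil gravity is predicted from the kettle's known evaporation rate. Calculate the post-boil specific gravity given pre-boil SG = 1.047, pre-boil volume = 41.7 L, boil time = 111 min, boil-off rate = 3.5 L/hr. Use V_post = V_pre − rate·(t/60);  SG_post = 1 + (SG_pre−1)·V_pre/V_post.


V_post = 41.7 − 3.5·(111/60) = 35.2250
SG_post = 1 + (1.047 − 1)·41.7/35.2250

1.0556


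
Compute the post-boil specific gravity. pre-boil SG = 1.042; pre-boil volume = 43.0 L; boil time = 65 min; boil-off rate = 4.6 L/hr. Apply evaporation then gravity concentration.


V_post = V_pre − rate·(t/60);  SG_post = 1 + (SG_pre−1)·V_pre/V_post
V_post = 43.0 − 4.6·(65/60) = 38.0167
SG_post = 1 + (1.042 − 1)·43.0/38.0167

1.0475


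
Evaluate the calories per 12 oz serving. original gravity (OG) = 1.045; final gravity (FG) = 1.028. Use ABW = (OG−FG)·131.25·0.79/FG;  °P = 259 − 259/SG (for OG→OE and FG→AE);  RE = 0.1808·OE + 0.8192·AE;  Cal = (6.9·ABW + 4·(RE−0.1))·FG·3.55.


ABW = (1.045 − 1.028)·131.25·0.79/1.028 = 1.7147
OE = 259 − 259/1.045 = 11.1531 °P
AE = 259 − 259/1.028 = 7.0545 °P
RE = 0.1808·11.1531 + 0.8192·7.0545 = 7.7955 °P
Cal = (6.9·1.7147 + 4·(7.7955−0.1))·1.028·3.55

155.5130 kcal


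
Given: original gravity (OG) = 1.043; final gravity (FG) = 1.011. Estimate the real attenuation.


AA = (OG−FG)/(OG−1)·100;  RA = AA·0.8192
AA = (1.043 − 1.011)/(1.043 − 1)·100 = 74.4186
RA = 74.4186·0.8192

60.9637 %


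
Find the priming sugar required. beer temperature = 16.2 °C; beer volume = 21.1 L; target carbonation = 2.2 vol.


residual = 14.695·(0.01821 + 0.09011·e^(−0.04·T));  sugar = (target − residual)·4.0·V
residual = 14.695·(0.01821 + 0.09011·e^(−0.04·16.2)) = 0.9603
sugar = (2.2 − 0.9603)·4.0·21.1

104.6344 g


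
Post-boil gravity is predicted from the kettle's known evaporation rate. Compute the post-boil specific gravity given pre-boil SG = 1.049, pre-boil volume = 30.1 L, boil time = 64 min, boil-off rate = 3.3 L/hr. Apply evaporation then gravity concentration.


V_post = V_pre − rate·(t/60);  SG_post = 1 + (SG_pre−1)·V_pre/V_post
V_post = 30.1 − 3.3·(64/60) = 26.5800
SG_post = 1 + (1.049 − 1)·30.1/26.5800

1.0555


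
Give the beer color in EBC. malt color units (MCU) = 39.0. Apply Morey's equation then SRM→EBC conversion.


SRM = 1.4922·MCU^0.6859;  EBC = SRM·1.97
SRM = 1.4922·39.0^0.6859 = 18.4136
EBC = 18.4136·1.97

36.2748 EBC


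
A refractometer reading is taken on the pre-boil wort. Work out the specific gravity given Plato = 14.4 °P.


SG = 259/(259 − P)
SG = 259/(259 − 14.4)

1.0589


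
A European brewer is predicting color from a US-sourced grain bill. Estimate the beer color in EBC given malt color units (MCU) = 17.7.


SRM = 1.4922·MCU^0.6859;  EBC = SRM·1.97
SRM = 1.4922·17.7^0.6859 = 10.7106
EBC = 10.7106·1.97

21.0998 EBC


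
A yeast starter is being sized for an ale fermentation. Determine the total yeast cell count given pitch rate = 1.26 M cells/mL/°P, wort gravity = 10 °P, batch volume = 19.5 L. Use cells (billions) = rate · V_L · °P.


cells = 1.26 · 19.5 · 10

245.7000 billion cells


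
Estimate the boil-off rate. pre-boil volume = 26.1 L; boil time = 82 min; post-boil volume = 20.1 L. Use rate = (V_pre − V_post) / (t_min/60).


rate = (26.1 − 20.1) / (82/60)

4.3902 L/hr


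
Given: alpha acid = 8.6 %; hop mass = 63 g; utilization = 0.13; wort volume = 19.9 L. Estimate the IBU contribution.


IBU = (α/100)·mass·U·1000 / V
IBU = (8.6/100)·63·0.13·1000 / 19.9

35.3940 IBU


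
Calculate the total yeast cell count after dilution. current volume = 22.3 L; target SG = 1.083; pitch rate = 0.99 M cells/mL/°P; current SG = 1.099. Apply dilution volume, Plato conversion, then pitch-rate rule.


V_w = V·((SG_c−1)/(SG_t−1)−1);  °P = 259 − 259/SG_t;  cells = rate·(V+V_w)·°P
V_w = 22.3·((1.099−1)/(1.083−1)−1) = 4.2988
V_final = 22.3 + 4.2988 = 26.5988
°P = 259 − 259/1.083 = 19.8495
cells = 0.99·26.5988·19.8495

522.6929 billion cells


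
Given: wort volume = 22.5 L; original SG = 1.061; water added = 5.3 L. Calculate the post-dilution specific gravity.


SG_new = 1 + (SG_old − 1)·V_old/(V_old + V_water)
pts = (1.061 − 1)·1000·22.5/(22.5 + 5.3) = 49.3705
SG_new = 1 + 49.3705/1000

1.0494


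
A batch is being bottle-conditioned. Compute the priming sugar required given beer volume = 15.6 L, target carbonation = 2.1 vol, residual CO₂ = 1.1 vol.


sugar = (target − residual)·4.0·V
sugar = (2.1 − 1.1)·4.0·15.6

62.4000 g


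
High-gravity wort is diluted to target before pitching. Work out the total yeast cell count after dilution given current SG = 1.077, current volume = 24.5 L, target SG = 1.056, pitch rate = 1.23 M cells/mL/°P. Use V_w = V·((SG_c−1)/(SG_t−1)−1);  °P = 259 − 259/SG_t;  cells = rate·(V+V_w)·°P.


V_w = 24.5·((1.077−1)/(1.056−1)−1) = 9.1875
V_final = 24.5 + 9.1875 = 33.6875
°P = 259 − 259/1.056 = 13.7348
cells = 1.23·33.6875·13.7348

569.1120 billion cells


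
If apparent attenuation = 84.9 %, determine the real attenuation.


RA = AA · 0.8192
RA = 84.9 · 0.8192

69.5501 %


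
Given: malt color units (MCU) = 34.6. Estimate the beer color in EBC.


SRM = 1.4922·MCU^0.6859;  EBC = SRM·1.97
SRM = 1.4922·34.6^0.6859 = 16.9621
EBC = 16.9621·1.97

33.4153 EBC


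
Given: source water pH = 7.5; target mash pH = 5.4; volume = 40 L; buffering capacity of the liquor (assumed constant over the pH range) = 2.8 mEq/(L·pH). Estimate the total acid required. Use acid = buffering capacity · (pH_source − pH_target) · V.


acid = 2.8 · (7.5 − 5.4) · 40

235.2000 mEq


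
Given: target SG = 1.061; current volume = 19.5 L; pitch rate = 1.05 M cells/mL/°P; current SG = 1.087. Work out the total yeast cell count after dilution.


V_w = V·((SG_c−1)/(SG_t−1)−1);  °P = 259 − 259/SG_t;  cells = rate·(V+V_w)·°P
V_w = 19.5·((1.087−1)/(1.061−1)−1) = 8.3115
V_final = 19.5 + 8.3115 = 27.8115
°P = 259 − 259/1.061 = 14.8907
cells = 1.05·27.8115·14.8907

434.8381 billion cells


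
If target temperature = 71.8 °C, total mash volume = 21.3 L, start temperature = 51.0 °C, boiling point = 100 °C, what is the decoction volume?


V_dec = V_total·(T_target − T_start)/(T_boil − T_start)
V_dec = 21.3·(71.8 − 51.0)/(100 − 51.0)

9.0416 L


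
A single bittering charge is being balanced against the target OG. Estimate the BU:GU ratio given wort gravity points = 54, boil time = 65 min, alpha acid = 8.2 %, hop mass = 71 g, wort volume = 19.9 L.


U = 1.65·0.000125^(GP/1000)·(1−e^(−0.04t))/4.15;  IBU = (α/100)·m·U·1000/V;  BU:GU = IBU/GP
U = 1.65·0.000125^(54/1000)·(1−e^(−0.04·65))/4.15 = 0.2265
IBU = (8.2/100)·71·0.2265·1000/19.9 = 66.2782
BU:GU = 66.2782/54

1.2274


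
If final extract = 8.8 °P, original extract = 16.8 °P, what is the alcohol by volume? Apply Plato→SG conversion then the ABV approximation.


SG = 259/(259 − P);  ABV = (OG − FG)·131.25
OG = 259/(259 − 16.8) = 1.0694
FG = 259/(259 − 8.8) = 1.0352
ABV = (1.0694 − 1.0352)·131.25

4.4877 % ABV


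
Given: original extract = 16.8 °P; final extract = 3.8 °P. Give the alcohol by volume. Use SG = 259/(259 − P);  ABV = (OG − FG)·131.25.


OG = 259/(259 − 16.8) = 1.0694
FG = 259/(259 − 3.8) = 1.0149
ABV = (1.0694 − 1.0149)·131.25

7.1497 % ABV


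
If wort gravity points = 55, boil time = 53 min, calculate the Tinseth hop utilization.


U = 1.65·0.000125^(GP/1000) · (1 − e^(−0.04·t))/4.15
bigness = 1.65·0.000125^(55/1000) = 1.0065
boil_factor = (1 − e^(−0.04·53))/4.15 = 0.2120
U = 1.0065 · 0.2120

0.2134


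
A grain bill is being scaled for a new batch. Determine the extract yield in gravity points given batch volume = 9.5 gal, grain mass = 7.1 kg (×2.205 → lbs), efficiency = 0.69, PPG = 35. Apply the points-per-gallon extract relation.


points = lbs × PPG × eff / vol
lbs = 7.1 × 2.205 = 15.6555
points = 15.6555 × 35 × 0.69 / 9.5

39.7979 points


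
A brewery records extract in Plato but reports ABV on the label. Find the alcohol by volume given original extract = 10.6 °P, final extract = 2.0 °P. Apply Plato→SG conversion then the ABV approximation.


SG = 259/(259 − P);  ABV = (OG − FG)·131.25
OG = 259/(259 − 10.6) = 1.0427
FG = 259/(259 − 2.0) = 1.0078
ABV = (1.0427 − 1.0078)·131.25

4.5794 % ABV


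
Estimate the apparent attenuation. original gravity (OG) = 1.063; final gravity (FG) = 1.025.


AA = (OG − FG)/(OG − 1) · 100
AA = (1.063 − 1.025)/(1.063 − 1) · 100

60.3175 %


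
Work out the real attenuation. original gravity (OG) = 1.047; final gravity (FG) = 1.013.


AA = (OG−FG)/(OG−1)·100;  RA = AA·0.8192
AA = (1.047 − 1.013)/(1.047 − 1)·100 = 72.3404
RA = 72.3404·0.8192

59.2613 %


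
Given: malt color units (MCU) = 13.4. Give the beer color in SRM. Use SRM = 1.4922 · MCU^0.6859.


SRM = 1.4922 · 13.4^0.6859

8.8493 SRM


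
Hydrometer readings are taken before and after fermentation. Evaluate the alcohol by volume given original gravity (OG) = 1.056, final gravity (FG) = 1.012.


ABV = (OG − FG) · 131.25
ABV = (1.056 − 1.012) · 131.25

5.7750 % ABV


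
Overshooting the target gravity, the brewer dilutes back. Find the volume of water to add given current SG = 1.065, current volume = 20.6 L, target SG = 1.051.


V_water = V·((SG_curr − 1)/(SG_target − 1) − 1)
V_water = 20.6·((1.065 − 1)/(1.051 − 1) − 1)

5.6549 L


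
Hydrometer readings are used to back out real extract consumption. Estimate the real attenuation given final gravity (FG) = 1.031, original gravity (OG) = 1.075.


AA = (OG−FG)/(OG−1)·100;  RA = AA·0.8192
AA = (1.075 − 1.031)/(1.075 − 1)·100 = 58.6667
RA = 58.6667·0.8192

48.0597 %


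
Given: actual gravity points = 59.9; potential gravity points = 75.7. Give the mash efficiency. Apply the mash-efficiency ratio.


efficiency = actual / potential × 100
efficiency = 59.9 / 75.7 × 100

79.1281 %


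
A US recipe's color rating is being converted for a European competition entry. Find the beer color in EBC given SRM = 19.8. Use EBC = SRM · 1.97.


EBC = 19.8 · 1.97

39.0060 EBC


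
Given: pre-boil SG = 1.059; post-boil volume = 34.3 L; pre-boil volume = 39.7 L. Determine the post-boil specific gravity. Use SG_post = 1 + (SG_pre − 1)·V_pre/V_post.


pts_pre = (1.059 − 1)·1000 = 59.0000
pts_post = 59.0000·39.7/34.3 = 68.2886
SG_post = 1 + 68.2886/1000

1.0683


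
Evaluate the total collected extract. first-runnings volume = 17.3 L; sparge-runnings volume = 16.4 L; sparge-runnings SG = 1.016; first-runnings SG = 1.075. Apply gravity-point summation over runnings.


total = Σ (SG_i − 1)·1000·V_i
first = (1.075 − 1)·1000·17.3 = 1297.5000
sparge = (1.016 − 1)·1000·16.4 = 262.4000
total = 1297.5000 + 262.4000

1559.9000 gravity·L


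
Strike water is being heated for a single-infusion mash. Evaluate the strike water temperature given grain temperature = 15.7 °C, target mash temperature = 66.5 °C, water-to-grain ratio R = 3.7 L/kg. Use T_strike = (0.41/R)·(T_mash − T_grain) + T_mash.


T_strike = (0.41/3.7)·(66.5 − 15.7) + 66.5

72.1292 °C


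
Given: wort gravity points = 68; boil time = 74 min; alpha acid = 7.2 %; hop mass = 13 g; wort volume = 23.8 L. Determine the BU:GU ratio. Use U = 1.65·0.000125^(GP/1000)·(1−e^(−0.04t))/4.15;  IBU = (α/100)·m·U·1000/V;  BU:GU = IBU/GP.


U = 1.65·0.000125^(68/1000)·(1−e^(−0.04·74))/4.15 = 0.2046
IBU = (7.2/100)·13·0.2046·1000/23.8 = 8.0467
BU:GU = 8.0467/68

0.1183


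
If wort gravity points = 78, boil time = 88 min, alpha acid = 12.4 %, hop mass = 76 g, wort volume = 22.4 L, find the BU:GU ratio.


U = 1.65·0.000125^(GP/1000)·(1−e^(−0.04t))/4.15;  IBU = (α/100)·m·U·1000/V;  BU:GU = IBU/GP
U = 1.65·0.000125^(78/1000)·(1−e^(−0.04·88))/4.15 = 0.1914
IBU = (12.4/100)·76·0.1914·1000/22.4 = 80.5254
BU:GU = 80.5254/78

1.0324


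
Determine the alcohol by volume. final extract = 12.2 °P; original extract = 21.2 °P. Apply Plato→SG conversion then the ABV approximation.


SG = 259/(259 − P);  ABV = (OG − FG)·131.25
OG = 259/(259 − 21.2) = 1.0892
FG = 259/(259 − 12.2) = 1.0494
ABV = (1.0892 − 1.0494)·131.25

5.2130 % ABV


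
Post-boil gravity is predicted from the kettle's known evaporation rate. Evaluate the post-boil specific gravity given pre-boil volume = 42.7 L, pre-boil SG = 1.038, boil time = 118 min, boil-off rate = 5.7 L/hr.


V_post = V_pre − rate·(t/60);  SG_post = 1 + (SG_pre−1)·V_pre/V_post
V_post = 42.7 − 5.7·(118/60) = 31.4900
SG_post = 1 + (1.038 − 1)·42.7/31.4900

1.0515


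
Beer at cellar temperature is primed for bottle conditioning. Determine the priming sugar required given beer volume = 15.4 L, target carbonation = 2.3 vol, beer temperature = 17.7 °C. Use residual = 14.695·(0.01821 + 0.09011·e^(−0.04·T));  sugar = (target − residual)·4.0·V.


residual = 14.695·(0.01821 + 0.09011·e^(−0.04·17.7)) = 0.9199
sugar = (2.3 − 0.9199)·4.0·15.4

85.0130 g


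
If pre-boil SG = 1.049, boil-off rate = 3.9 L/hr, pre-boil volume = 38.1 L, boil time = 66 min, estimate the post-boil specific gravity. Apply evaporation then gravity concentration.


V_post = V_pre − rate·(t/60);  SG_post = 1 + (SG_pre−1)·V_pre/V_post
V_post = 38.1 − 3.9·(66/60) = 33.8100
SG_post = 1 + (1.049 − 1)·38.1/33.8100

1.0552


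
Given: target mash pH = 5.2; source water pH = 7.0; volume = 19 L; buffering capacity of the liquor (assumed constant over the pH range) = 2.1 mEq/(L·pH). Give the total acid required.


acid = buffering capacity · (pH_source − pH_target) · V
acid = 2.1 · (7.0 − 5.2) · 19

71.8200 mEq


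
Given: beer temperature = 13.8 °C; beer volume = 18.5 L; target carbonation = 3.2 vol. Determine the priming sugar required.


residual = 14.695·(0.01821 + 0.09011·e^(−0.04·T));  sugar = (target − residual)·4.0·V
residual = 14.695·(0.01821 + 0.09011·e^(−0.04·13.8)) = 1.0300
sugar = (3.2 − 1.0300)·4.0·18.5

160.5765 g


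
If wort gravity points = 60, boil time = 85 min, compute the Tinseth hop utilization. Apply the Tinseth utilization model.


U = 1.65·0.000125^(GP/1000) · (1 − e^(−0.04·t))/4.15
bigness = 1.65·0.000125^(60/1000) = 0.9623
boil_factor = (1 − e^(−0.04·85))/4.15 = 0.2329
U = 0.9623 · 0.2329

0.2241


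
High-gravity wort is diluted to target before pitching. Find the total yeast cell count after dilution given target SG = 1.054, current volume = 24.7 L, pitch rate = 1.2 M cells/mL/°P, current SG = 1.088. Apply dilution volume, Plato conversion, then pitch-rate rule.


V_w = V·((SG_c−1)/(SG_t−1)−1);  °P = 259 − 259/SG_t;  cells = rate·(V+V_w)·°P
V_w = 24.7·((1.088−1)/(1.054−1)−1) = 15.5519
V_final = 24.7 + 15.5519 = 40.2519
°P = 259 − 259/1.054 = 13.2694
cells = 1.2·40.2519·13.2694

640.9439 billion cells


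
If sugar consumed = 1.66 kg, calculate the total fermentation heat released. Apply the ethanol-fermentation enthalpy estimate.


Q = m_sugar · 590 kJ/kg
Q = 1.66 · 590

979.4000 kJ


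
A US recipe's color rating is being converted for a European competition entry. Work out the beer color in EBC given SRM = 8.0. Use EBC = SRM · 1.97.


EBC = 8.0 · 1.97

15.7600 EBC


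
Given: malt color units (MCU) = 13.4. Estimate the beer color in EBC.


SRM = 1.4922·MCU^0.6859;  EBC = SRM·1.97
SRM = 1.4922·13.4^0.6859 = 8.8493
EBC = 8.8493·1.97

17.4331 EBC


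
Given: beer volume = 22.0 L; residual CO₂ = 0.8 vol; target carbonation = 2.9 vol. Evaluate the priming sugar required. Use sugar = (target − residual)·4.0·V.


sugar = (2.9 − 0.8)·4.0·22.0

184.8000 g


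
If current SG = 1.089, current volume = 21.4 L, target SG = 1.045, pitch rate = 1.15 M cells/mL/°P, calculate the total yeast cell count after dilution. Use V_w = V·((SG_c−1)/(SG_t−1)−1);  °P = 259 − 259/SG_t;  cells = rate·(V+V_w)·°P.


V_w = 21.4·((1.089−1)/(1.045−1)−1) = 20.9244
V_final = 21.4 + 20.9244 = 42.3244
°P = 259 − 259/1.045 = 11.1531
cells = 1.15·42.3244·11.1531

542.8566 billion cells


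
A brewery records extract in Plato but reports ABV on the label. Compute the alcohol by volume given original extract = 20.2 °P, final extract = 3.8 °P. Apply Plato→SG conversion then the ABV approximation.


SG = 259/(259 − P);  ABV = (OG − FG)·131.25
OG = 259/(259 − 20.2) = 1.0846
FG = 259/(259 − 3.8) = 1.0149
ABV = (1.0846 − 1.0149)·131.25

9.1480 % ABV


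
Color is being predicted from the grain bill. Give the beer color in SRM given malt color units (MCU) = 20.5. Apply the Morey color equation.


SRM = 1.4922 · MCU^0.6859
SRM = 1.4922 · 20.5^0.6859

11.8457 SRM


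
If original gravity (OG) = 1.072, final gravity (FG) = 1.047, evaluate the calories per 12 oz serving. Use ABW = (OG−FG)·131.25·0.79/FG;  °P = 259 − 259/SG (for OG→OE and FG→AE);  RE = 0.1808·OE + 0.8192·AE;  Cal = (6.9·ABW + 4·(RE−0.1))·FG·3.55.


ABW = (1.072 − 1.047)·131.25·0.79/1.047 = 2.4758
OE = 259 − 259/1.072 = 17.3955 °P
AE = 259 − 259/1.047 = 11.6266 °P
RE = 0.1808·17.3955 + 0.8192·11.6266 = 12.6696 °P
Cal = (6.9·2.4758 + 4·(12.6696−0.1))·1.047·3.55

250.3726 kcal


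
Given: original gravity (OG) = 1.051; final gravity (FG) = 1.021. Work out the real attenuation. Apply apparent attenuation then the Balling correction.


AA = (OG−FG)/(OG−1)·100;  RA = AA·0.8192
AA = (1.051 − 1.021)/(1.051 − 1)·100 = 58.8235
RA = 58.8235·0.8192

48.1882 %


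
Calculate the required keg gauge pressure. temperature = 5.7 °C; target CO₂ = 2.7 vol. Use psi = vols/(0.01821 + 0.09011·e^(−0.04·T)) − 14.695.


psi = 2.7/(0.01821 + 0.09011·e^(−0.04·5.7)) − 14.695

15.3221 psi


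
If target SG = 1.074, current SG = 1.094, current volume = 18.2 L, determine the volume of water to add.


V_water = V·((SG_curr − 1)/(SG_target − 1) − 1)
V_water = 18.2·((1.094 − 1)/(1.074 − 1) − 1)

4.9189 L


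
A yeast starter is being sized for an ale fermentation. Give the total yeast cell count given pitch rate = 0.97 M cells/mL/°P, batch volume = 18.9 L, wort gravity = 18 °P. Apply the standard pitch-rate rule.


cells (billions) = rate · V_L · °P
cells = 0.97 · 18.9 · 18

329.9940 billion cells


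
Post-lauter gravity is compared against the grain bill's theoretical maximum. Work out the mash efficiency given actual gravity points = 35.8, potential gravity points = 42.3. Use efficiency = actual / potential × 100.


efficiency = 35.8 / 42.3 × 100

84.6336 %


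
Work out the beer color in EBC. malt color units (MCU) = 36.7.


SRM = 1.4922·MCU^0.6859;  EBC = SRM·1.97
SRM = 1.4922·36.7^0.6859 = 17.6617
EBC = 17.6617·1.97

34.7935 EBC


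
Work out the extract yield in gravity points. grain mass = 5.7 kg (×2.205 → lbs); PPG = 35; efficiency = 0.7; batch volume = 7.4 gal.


points = lbs × PPG × eff / vol
lbs = 5.7 × 2.205 = 12.5685
points = 12.5685 × 35 × 0.7 / 7.4

41.6119 points


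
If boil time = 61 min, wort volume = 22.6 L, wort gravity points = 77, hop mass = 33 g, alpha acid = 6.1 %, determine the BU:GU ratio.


U = 1.65·0.000125^(GP/1000)·(1−e^(−0.04t))/4.15;  IBU = (α/100)·m·U·1000/V;  BU:GU = IBU/GP
U = 1.65·0.000125^(77/1000)·(1−e^(−0.04·61))/4.15 = 0.1817
IBU = (6.1/100)·33·0.1817·1000/22.6 = 16.1818
BU:GU = 16.1818/77

0.2102


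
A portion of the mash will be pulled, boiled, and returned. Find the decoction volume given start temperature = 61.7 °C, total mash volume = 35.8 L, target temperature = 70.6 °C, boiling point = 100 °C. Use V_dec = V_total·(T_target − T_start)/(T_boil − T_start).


V_dec = 35.8·(70.6 − 61.7)/(100 − 61.7)

8.3191 L


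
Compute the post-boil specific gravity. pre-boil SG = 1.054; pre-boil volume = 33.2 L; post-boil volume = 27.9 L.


SG_post = 1 + (SG_pre − 1)·V_pre/V_post
pts_pre = (1.054 − 1)·1000 = 54.0000
pts_post = 54.0000·33.2/27.9 = 64.2581
SG_post = 1 + 64.2581/1000

1.0643


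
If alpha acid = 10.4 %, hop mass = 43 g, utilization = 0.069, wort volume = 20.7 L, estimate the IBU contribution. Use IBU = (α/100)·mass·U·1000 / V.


IBU = (10.4/100)·43·0.069·1000 / 20.7

14.9067 IBU
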